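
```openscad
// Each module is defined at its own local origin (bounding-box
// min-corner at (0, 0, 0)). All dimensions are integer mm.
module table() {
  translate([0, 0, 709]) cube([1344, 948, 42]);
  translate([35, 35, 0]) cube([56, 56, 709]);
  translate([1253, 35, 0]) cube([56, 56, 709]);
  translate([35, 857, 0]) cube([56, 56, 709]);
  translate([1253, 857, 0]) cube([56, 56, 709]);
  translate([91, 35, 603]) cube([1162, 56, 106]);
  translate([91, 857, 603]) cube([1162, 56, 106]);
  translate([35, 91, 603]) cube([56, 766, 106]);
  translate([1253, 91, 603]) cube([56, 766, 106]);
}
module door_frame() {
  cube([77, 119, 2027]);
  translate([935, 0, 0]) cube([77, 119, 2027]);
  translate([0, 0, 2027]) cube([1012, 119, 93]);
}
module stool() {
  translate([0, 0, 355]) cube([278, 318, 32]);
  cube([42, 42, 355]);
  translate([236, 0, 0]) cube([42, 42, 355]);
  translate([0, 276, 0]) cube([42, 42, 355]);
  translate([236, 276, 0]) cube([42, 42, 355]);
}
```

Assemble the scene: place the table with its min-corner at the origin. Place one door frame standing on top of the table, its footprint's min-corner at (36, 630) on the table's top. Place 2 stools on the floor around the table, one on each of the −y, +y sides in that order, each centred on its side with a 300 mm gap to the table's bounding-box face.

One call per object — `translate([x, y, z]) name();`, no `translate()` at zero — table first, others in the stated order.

table();
translate([36, 630, 751]) door_frame();
translate([533, -618, 0]) stool();
translate([533, 1248, 0]) stool();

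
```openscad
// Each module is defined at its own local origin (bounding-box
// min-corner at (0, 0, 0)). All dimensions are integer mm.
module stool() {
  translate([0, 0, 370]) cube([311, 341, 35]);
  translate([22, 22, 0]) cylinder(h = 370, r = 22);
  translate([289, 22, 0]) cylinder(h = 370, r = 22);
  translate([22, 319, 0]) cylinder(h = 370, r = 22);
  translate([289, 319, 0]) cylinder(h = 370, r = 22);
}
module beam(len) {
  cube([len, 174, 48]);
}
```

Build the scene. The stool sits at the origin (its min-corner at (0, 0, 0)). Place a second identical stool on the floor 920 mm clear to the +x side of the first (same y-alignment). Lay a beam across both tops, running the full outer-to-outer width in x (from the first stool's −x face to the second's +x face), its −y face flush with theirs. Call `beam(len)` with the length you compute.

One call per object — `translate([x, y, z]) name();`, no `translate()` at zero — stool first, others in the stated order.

stool();
translate([1231, 0, 0]) stool();
translate([0, 0, 405]) beam(1542);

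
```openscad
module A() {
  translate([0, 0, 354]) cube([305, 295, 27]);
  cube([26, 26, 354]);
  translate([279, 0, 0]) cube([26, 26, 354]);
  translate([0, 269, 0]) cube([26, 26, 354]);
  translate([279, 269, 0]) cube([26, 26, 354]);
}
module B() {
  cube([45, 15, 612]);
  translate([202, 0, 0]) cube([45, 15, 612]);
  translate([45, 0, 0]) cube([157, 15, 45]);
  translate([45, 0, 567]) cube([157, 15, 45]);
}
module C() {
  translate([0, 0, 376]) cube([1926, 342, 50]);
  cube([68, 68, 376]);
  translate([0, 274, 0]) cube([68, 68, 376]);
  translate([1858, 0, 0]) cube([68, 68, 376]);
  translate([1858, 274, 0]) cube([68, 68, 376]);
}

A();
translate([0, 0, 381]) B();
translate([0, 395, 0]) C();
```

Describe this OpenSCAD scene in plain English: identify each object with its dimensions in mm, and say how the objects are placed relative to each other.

A is a four-legged stool. The seat is 305×295 mm, 27 mm thick, top at z = 381 mm. It stands on four square legs, each 26×26 mm in cross-section, from z = 0 to the seat underside, each flush with a corner of the seat.

B is a rectangular picture frame lying in the x–z plane (depth along y). The opening is 157 mm wide (x) by 522 mm tall (z), surrounded by a border 45 mm wide on all four sides. The frame is 15 mm deep and is made of two full-height vertical stiles with two horizontal rails fitted between them.

C is a bench: a 1926×342 mm seat slab, 50 mm thick, top at z = 426 mm, on four 68×68 mm square legs flush with the seat corners and standing on z = 0.

The picture frame is on top of the stool. The bench is on the floor beside the stool on its +y side.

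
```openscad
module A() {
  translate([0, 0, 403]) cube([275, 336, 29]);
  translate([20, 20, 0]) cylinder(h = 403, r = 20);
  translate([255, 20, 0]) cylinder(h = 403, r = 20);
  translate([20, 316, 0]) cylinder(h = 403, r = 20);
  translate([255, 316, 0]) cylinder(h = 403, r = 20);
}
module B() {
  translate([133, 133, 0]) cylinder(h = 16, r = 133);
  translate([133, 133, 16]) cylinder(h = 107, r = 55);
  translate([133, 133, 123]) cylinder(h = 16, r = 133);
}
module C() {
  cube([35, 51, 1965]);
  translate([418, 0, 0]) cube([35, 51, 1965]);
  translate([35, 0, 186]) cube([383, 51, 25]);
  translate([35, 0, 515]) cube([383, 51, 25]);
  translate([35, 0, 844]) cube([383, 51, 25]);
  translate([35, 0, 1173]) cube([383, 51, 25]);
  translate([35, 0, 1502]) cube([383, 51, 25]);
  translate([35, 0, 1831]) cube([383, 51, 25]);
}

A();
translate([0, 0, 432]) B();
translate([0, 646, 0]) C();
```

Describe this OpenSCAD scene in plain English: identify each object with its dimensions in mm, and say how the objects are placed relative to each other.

A is a four-legged stool. The seat is 275×336 mm, 29 mm thick, top at z = 432 mm. It stands on four round legs, each 40 mm in diameter, from z = 0 to the seat underside, each leg's axis is inset half a diameter from the nearest pair of seat edges (so the leg's bounding box is flush with the corner).

B is a spool: two coaxial disc flanges of radius 133 mm and thickness 16 mm, joined by a core cylinder of radius 55 mm and height 107 mm. The lower flange rests on z = 0 and the three cylinders share a vertical axis.

C is a wooden ladder with two side rails of 35×51 mm section and 1965 mm height, set 453 mm apart overall. Between them run 6 rectangular rungs (51 mm deep, 25 mm thick), front faces flush with the rails' −y face. The bottom of the first rung is 186 mm above the floor and each subsequent rung is 329 mm higher than the one below.

The spool is on top of the stool. The ladder is on the floor beside the stool on its +y side.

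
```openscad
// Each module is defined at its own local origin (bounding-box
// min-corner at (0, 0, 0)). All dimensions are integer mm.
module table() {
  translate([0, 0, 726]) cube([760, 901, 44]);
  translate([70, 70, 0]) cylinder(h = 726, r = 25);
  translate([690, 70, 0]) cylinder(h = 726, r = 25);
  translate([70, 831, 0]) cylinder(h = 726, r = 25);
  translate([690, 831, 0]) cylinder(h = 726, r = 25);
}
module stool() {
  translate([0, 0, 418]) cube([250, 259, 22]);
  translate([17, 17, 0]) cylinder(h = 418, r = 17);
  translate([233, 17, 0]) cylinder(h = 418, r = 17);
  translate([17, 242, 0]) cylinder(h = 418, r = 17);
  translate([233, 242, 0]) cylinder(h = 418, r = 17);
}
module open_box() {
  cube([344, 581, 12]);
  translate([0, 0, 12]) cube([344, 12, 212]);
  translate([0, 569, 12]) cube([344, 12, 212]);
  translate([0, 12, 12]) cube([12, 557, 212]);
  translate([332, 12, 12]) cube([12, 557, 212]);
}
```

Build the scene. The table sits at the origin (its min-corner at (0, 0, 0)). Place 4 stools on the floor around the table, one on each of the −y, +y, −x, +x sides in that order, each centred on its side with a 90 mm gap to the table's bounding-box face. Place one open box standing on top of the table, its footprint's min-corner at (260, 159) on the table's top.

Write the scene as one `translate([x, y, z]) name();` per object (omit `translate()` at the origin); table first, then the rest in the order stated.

table();
translate([255, -349, 0]) stool();
translate([255, 991, 0]) stool();
translate([-340, 321, 0]) stool();
translate([850, 321, 0]) stool();
translate([260, 159, 770]) open_box();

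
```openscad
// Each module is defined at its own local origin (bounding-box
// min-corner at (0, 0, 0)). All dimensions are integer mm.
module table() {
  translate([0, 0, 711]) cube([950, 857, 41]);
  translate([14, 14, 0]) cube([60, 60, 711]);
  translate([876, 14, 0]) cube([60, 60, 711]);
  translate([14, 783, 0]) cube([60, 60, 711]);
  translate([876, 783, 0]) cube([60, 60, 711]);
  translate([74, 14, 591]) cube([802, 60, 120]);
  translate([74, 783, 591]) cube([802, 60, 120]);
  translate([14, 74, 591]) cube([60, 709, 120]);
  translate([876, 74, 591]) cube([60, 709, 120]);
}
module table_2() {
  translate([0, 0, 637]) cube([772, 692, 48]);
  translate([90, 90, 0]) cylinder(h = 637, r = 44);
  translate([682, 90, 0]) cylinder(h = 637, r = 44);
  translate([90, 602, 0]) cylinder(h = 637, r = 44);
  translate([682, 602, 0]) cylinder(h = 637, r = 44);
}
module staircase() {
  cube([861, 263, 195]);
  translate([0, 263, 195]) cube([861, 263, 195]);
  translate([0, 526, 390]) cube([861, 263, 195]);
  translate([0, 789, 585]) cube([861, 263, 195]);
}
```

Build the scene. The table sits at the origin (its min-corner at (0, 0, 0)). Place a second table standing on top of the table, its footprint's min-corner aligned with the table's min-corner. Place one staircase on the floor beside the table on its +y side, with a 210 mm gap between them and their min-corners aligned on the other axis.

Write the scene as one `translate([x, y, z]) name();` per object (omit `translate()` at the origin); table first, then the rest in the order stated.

table();
translate([0, 0, 752]) table_2();
translate([0, 1067, 0]) staircase();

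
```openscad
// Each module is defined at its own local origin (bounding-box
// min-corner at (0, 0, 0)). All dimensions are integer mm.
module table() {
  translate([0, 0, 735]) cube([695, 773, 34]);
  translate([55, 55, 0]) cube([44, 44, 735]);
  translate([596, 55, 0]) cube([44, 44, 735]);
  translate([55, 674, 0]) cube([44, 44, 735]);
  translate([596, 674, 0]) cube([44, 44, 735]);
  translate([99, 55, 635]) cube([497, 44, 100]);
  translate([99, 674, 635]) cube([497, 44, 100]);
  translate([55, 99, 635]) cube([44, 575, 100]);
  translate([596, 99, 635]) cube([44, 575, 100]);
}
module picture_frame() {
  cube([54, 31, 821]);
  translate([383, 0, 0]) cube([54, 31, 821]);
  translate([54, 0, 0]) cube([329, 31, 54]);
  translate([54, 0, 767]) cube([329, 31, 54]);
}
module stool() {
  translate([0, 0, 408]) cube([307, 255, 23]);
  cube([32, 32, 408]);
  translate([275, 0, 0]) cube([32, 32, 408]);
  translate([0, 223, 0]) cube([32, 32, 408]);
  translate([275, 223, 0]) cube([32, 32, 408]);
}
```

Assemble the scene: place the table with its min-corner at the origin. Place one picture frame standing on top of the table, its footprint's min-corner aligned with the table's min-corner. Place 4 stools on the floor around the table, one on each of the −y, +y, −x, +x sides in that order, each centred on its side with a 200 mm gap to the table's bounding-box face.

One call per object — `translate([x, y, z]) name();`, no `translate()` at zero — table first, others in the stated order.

table();
translate([0, 0, 769]) picture_frame();
translate([194, -455, 0]) stool();
translate([194, 973, 0]) stool();
translate([-507, 259, 0]) stool();
translate([895, 259, 0]) stool();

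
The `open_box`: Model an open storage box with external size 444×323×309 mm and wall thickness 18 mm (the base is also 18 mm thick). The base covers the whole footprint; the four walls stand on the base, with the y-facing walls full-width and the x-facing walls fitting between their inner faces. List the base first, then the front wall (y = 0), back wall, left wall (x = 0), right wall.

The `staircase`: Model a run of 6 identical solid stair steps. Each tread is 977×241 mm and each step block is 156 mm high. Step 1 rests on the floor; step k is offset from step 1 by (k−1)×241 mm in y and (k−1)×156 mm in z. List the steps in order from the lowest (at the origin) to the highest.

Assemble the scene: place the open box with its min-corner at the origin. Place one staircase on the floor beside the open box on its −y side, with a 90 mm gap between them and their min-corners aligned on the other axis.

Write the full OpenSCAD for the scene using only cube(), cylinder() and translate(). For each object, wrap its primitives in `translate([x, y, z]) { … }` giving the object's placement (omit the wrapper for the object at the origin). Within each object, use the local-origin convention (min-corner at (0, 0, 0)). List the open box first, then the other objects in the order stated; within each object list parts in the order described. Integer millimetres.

cube([444, 323, 18]);
translate([0, 0, 18]) cube([444, 18, 291]);
translate([0, 305, 18]) cube([444, 18, 291]);
translate([0, 18, 18]) cube([18, 287, 291]);
translate([426, 18, 18]) cube([18, 287, 291]);
translate([0, -1536, 0]) {
  cube([977, 241, 156]);
  translate([0, 241, 156]) cube([977, 241, 156]);
  translate([0, 482, 312]) cube([977, 241, 156]);
  translate([0, 723, 468]) cube([977, 241, 156]);
  translate([0, 964, 624]) cube([977, 241, 156]);
  translate([0, 1205, 780]) cube([977, 241, 156]);
}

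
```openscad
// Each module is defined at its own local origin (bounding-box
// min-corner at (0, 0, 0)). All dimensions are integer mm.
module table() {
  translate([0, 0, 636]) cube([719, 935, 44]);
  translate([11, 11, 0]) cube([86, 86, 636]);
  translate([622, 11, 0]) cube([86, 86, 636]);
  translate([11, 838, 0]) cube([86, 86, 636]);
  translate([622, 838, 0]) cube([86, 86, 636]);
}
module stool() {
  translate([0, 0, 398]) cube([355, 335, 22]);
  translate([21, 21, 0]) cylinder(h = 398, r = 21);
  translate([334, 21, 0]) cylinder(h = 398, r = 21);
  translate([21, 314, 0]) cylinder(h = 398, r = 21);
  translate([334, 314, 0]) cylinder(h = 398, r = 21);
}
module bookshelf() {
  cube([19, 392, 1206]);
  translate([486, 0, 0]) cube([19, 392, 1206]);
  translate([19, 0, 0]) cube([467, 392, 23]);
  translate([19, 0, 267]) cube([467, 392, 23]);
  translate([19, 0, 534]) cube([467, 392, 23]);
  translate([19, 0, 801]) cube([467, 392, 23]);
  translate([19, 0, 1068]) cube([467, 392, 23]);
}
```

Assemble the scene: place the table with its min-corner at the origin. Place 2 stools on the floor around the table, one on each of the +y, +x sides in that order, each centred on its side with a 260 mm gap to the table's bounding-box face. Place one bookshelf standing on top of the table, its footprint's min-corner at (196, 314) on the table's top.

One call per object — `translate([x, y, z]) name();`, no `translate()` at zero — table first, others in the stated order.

table();
translate([182, 1195, 0]) stool();
translate([979, 300, 0]) stool();
translate([196, 314, 680]) bookshelf();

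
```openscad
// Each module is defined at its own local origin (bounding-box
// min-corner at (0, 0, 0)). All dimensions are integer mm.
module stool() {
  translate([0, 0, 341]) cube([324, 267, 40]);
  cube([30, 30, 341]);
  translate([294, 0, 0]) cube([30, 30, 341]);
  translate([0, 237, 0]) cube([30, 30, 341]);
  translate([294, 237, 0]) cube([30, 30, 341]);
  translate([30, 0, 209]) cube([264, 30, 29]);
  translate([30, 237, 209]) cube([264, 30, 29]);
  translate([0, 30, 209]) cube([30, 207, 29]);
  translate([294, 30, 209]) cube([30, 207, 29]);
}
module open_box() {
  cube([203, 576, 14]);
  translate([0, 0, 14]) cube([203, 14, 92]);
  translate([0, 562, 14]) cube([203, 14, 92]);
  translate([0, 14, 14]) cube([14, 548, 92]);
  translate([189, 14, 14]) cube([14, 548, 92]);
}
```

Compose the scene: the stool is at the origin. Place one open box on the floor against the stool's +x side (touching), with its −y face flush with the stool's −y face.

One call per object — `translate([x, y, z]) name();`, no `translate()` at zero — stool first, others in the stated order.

stool();
translate([324, 0, 0]) open_box();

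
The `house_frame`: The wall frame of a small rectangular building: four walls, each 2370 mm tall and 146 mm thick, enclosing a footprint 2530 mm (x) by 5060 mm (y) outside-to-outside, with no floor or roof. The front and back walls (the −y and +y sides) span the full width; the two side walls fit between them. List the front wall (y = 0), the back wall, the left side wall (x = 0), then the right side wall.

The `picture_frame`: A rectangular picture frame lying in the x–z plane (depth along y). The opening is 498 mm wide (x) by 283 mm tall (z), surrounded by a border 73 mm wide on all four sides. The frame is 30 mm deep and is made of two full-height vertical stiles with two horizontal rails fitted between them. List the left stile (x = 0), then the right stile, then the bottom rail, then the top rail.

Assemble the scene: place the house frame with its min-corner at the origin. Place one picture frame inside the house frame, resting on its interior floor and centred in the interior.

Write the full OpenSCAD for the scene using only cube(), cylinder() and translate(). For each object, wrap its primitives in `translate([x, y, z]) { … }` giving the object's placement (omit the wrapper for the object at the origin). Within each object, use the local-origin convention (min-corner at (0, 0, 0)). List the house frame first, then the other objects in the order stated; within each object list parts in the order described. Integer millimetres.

cube([2530, 146, 2370]);
translate([0, 4914, 0]) cube([2530, 146, 2370]);
translate([0, 146, 0]) cube([146, 4768, 2370]);
translate([2384, 146, 0]) cube([146, 4768, 2370]);
translate([943, 2515, 0]) {
  cube([73, 30, 429]);
  translate([571, 0, 0]) cube([73, 30, 429]);
  translate([73, 0, 0]) cube([498, 30, 73]);
  translate([73, 0, 356]) cube([498, 30, 73]);
}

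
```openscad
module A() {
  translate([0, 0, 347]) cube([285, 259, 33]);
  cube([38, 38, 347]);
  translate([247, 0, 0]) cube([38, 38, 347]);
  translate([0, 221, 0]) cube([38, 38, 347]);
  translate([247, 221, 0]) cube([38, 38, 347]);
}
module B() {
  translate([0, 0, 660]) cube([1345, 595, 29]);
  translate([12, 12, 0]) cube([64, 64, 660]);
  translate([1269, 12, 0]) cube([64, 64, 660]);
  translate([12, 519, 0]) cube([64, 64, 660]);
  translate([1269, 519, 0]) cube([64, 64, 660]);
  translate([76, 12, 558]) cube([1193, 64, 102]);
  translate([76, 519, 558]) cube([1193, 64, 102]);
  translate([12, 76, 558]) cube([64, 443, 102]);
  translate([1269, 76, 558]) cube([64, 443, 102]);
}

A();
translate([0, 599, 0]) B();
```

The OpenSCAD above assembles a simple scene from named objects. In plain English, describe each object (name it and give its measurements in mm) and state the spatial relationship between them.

A is a four-legged stool. The seat is a 285×259×33 mm slab whose top surface is at z = 380 mm; four square legs, each 38×38 mm in cross-section, run from the floor (z = 0) to the underside of the seat, each flush with a corner of the seat.

B is a table with a 1345×595 mm rectangular top, 29 mm thick, top surface at z = 689 mm, supported by four 64×64 mm square legs, each inset 12 mm from the nearest pair of top edges, running from the floor. Four apron rails, 64 mm thick and 102 mm tall, run between adjacent legs with their top edges flush with the underside of the top and their outer faces flush with the legs' outer faces.

The table is on the floor beside the stool on its +y side.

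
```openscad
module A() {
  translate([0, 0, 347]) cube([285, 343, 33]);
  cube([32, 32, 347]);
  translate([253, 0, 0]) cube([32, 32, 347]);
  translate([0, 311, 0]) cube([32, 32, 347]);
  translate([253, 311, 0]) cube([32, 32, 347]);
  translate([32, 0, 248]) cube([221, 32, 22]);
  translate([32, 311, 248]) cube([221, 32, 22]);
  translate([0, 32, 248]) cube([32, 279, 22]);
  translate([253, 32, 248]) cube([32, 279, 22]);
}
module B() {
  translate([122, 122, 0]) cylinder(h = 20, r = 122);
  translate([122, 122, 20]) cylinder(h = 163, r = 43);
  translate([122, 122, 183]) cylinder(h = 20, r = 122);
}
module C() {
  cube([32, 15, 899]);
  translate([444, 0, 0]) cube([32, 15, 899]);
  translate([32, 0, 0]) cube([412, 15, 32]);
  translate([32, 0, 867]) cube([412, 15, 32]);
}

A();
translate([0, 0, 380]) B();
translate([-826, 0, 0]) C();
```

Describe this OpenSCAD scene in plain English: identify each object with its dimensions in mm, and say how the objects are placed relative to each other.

A is a simple wooden stool: a rectangular seat 285 mm (x) by 343 mm (y), 33 mm thick, top face at z = 380 mm, on four square legs, each 32×32 mm in cross-section. The legs rest on z = 0, each flush with a corner of the seat. Four stretchers, 32 mm wide and 22 mm tall, connect adjacent legs with their undersides at z = 248 mm, each running between the inner faces of the legs it joins and aligned with the legs' outer faces on the other axis.

B is a spool: two coaxial disc flanges of radius 122 mm and thickness 20 mm, joined by a core cylinder of radius 43 mm and height 163 mm. The lower flange rests on z = 0 and the three cylinders share a vertical axis.

C is a picture frame with a 412×835 mm rectangular opening (x by z) and a uniform 32 mm border on every side. Frame depth is 15 mm along y. It is built from two vertical stiles running the full outside height and two horizontal rails spanning the gap between the stiles.

The spool is on top of the stool. The picture frame is on the floor beside the stool on its −x side.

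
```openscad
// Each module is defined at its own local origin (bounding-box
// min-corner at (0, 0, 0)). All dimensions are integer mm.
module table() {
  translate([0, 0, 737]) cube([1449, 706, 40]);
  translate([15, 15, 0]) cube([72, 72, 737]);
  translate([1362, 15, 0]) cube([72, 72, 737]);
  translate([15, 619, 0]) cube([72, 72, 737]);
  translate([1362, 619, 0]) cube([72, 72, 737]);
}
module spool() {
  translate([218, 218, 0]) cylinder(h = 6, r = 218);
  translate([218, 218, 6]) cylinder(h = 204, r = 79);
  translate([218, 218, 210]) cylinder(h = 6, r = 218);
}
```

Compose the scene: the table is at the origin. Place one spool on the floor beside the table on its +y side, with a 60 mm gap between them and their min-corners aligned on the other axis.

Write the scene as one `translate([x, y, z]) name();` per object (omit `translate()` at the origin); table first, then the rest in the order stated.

table();
translate([0, 766, 0]) spool();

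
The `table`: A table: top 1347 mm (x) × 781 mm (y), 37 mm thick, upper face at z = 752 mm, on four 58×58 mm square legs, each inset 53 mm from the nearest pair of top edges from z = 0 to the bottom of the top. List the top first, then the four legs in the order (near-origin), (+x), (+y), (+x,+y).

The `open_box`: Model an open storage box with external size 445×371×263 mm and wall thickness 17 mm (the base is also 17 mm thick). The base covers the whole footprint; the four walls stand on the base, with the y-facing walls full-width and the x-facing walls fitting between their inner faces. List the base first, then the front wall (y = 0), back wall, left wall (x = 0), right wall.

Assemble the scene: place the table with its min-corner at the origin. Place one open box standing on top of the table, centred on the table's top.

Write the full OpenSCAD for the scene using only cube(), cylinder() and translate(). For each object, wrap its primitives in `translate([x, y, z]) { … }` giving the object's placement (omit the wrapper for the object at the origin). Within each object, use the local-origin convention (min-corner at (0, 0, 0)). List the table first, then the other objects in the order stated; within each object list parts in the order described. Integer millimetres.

translate([0, 0, 715]) cube([1347, 781, 37]);
translate([53, 53, 0]) cube([58, 58, 715]);
translate([1236, 53, 0]) cube([58, 58, 715]);
translate([53, 670, 0]) cube([58, 58, 715]);
translate([1236, 670, 0]) cube([58, 58, 715]);
translate([451, 205, 752]) {
  cube([445, 371, 17]);
  translate([0, 0, 17]) cube([445, 17, 246]);
  translate([0, 354, 17]) cube([445, 17, 246]);
  translate([0, 17, 17]) cube([17, 337, 246]);
  translate([428, 17, 17]) cube([17, 337, 246]);
}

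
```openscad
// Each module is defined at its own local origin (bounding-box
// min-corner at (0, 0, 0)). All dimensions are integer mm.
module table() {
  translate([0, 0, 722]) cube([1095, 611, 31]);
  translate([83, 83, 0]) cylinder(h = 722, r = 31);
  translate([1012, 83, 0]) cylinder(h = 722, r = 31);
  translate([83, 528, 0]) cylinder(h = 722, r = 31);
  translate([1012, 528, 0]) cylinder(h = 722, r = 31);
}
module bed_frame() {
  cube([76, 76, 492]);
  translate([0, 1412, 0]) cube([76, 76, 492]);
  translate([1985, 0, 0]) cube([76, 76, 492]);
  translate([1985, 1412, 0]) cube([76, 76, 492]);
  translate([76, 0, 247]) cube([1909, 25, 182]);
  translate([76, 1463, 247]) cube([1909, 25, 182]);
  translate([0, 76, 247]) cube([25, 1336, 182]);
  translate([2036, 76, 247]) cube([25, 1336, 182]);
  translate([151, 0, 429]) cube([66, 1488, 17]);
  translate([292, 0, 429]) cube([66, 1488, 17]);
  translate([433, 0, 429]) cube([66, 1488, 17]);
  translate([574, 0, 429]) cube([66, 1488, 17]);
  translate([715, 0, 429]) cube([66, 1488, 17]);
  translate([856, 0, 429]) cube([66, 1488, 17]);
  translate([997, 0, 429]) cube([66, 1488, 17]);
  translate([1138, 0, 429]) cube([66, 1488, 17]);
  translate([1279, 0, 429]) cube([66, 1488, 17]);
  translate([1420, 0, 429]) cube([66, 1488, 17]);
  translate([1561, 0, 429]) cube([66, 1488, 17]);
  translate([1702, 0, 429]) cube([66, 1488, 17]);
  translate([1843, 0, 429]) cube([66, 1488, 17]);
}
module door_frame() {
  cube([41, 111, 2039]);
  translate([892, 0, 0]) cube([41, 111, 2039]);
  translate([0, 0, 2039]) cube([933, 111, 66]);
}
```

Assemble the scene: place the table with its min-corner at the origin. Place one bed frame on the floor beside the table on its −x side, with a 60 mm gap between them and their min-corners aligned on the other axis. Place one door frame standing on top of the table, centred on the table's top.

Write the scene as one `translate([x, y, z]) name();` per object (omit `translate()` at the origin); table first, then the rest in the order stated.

table();
translate([-2121, 0, 0]) bed_frame();
translate([81, 250, 753]) door_frame();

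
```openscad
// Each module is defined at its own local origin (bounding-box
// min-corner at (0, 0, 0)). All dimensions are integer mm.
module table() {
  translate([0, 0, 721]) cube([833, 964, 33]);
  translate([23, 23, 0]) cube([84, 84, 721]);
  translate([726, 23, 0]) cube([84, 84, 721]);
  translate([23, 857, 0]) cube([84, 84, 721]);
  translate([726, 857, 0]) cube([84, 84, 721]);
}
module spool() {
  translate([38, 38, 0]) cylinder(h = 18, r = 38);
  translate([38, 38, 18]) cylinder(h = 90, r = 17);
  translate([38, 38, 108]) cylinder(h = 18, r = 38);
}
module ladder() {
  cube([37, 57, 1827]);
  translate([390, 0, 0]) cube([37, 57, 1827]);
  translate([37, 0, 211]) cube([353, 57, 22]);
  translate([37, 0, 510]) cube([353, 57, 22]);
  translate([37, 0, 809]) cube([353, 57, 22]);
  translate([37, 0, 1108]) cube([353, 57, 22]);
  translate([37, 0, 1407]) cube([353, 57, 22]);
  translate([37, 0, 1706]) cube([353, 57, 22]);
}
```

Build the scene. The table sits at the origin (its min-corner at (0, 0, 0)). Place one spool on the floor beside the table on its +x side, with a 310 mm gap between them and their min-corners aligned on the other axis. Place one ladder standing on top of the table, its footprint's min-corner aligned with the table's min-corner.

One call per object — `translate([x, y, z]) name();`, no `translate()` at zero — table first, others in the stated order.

table();
translate([1143, 0, 0]) spool();
translate([0, 0, 754]) ladder();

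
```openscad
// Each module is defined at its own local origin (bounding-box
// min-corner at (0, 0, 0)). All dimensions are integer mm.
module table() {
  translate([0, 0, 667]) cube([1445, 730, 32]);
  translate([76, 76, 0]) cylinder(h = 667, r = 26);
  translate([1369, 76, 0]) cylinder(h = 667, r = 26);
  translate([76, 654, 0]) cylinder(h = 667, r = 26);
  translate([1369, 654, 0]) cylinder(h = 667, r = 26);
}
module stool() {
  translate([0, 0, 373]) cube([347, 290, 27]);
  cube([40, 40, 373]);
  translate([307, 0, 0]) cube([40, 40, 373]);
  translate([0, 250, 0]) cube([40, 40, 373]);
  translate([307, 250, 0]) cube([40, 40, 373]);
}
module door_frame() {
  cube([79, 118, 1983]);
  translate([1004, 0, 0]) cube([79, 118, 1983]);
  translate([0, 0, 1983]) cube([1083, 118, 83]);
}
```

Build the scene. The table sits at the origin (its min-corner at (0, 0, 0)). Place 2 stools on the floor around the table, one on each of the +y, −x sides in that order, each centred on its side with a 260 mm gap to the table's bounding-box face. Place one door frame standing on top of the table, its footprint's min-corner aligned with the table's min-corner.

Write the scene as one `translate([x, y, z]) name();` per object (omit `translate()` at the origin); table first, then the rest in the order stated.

table();
translate([549, 990, 0]) stool();
translate([-607, 220, 0]) stool();
translate([0, 0, 699]) door_frame();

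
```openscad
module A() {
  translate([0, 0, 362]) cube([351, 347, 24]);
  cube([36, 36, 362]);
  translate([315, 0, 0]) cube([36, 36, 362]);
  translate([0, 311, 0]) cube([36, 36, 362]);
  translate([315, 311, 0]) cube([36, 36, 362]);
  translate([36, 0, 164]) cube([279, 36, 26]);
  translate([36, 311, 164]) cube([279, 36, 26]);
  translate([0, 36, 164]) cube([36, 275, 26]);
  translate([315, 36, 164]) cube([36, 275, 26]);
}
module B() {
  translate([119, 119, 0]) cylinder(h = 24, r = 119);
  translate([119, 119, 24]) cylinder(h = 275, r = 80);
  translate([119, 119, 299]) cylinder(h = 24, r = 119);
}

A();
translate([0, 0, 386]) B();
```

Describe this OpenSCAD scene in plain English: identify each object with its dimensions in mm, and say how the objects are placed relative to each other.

A is a simple wooden stool: a rectangular seat 351 mm (x) by 347 mm (y), 24 mm thick, top face at z = 386 mm, on four square legs, each 36×36 mm in cross-section. The legs rest on z = 0, each flush with a corner of the seat. Four stretchers, 36 mm wide and 26 mm tall, connect adjacent legs with their undersides at z = 164 mm, each running between the inner faces of the legs it joins and aligned with the legs' outer faces on the other axis.

B is a spool: two coaxial disc flanges of radius 119 mm and thickness 24 mm, joined by a core cylinder of radius 80 mm and height 275 mm. The lower flange rests on z = 0 and the three cylinders share a vertical axis.

The spool is on top of the stool.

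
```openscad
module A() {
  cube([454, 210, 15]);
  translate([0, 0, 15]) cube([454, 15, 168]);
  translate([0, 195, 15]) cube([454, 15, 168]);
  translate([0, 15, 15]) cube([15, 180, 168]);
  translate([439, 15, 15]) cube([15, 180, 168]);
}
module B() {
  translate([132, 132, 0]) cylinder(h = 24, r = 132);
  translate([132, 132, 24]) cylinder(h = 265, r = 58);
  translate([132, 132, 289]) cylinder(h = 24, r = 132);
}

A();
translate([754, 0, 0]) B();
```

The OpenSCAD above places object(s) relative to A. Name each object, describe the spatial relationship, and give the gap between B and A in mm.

The spool's nearest face is 300 mm from the open box's +x face.

A is an open box. B is a spool. The spool is on the floor beside the open box on its +x side. The gap between the spool and the open box is 300 mm.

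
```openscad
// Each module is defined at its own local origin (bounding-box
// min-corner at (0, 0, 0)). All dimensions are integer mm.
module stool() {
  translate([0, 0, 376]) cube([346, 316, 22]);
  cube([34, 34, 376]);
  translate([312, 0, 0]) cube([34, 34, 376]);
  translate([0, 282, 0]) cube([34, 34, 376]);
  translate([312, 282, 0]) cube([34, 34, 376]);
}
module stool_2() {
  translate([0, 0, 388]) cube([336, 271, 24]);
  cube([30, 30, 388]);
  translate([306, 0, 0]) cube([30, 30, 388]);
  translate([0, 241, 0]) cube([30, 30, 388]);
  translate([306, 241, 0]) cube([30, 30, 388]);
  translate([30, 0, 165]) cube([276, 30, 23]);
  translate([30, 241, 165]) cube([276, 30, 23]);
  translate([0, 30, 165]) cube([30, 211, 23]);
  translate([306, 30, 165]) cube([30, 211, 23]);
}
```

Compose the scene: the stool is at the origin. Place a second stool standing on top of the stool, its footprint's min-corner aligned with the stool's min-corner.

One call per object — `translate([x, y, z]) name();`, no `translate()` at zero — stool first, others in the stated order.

stool();
translate([0, 0, 398]) stool_2();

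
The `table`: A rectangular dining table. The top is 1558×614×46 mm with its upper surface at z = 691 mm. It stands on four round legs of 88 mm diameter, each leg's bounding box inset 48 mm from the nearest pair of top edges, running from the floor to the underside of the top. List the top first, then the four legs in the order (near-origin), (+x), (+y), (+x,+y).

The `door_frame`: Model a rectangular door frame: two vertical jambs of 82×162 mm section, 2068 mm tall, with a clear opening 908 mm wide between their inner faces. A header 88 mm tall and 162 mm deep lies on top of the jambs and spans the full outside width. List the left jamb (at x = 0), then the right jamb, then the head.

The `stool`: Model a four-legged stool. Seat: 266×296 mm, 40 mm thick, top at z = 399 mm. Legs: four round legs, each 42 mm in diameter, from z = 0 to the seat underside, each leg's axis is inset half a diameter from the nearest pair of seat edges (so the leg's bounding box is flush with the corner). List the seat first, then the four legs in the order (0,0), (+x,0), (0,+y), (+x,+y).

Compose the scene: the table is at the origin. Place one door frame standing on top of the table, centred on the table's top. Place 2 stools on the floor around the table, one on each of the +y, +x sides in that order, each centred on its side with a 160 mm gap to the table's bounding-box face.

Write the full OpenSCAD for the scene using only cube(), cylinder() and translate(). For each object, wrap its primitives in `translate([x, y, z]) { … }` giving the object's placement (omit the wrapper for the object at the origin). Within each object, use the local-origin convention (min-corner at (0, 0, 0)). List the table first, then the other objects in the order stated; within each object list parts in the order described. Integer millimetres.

translate([0, 0, 645]) cube([1558, 614, 46]);
translate([92, 92, 0]) cylinder(h = 645, r = 44);
translate([1466, 92, 0]) cylinder(h = 645, r = 44);
translate([92, 522, 0]) cylinder(h = 645, r = 44);
translate([1466, 522, 0]) cylinder(h = 645, r = 44);
translate([243, 226, 691]) {
  cube([82, 162, 2068]);
  translate([990, 0, 0]) cube([82, 162, 2068]);
  translate([0, 0, 2068]) cube([1072, 162, 88]);
}
translate([646, 774, 0]) {
  translate([0, 0, 359]) cube([266, 296, 40]);
  translate([21, 21, 0]) cylinder(h = 359, r = 21);
  translate([245, 21, 0]) cylinder(h = 359, r = 21);
  translate([21, 275, 0]) cylinder(h = 359, r = 21);
  translate([245, 275, 0]) cylinder(h = 359, r = 21);
}
translate([1718, 159, 0]) {
  translate([0, 0, 359]) cube([266, 296, 40]);
  translate([21, 21, 0]) cylinder(h = 359, r = 21);
  translate([245, 21, 0]) cylinder(h = 359, r = 21);
  translate([21, 275, 0]) cylinder(h = 359, r = 21);
  translate([245, 275, 0]) cylinder(h = 359, r = 21);
}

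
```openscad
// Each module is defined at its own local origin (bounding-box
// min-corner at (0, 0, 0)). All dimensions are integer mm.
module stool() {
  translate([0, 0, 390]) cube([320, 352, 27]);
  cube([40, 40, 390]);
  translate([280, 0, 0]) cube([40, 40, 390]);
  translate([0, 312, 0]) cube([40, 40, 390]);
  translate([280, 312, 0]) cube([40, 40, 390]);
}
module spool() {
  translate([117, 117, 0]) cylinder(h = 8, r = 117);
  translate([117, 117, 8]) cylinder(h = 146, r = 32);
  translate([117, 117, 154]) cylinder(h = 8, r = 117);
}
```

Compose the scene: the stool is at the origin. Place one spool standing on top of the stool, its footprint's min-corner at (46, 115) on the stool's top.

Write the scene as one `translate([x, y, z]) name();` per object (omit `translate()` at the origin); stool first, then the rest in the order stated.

stool();
translate([46, 115, 417]) spool();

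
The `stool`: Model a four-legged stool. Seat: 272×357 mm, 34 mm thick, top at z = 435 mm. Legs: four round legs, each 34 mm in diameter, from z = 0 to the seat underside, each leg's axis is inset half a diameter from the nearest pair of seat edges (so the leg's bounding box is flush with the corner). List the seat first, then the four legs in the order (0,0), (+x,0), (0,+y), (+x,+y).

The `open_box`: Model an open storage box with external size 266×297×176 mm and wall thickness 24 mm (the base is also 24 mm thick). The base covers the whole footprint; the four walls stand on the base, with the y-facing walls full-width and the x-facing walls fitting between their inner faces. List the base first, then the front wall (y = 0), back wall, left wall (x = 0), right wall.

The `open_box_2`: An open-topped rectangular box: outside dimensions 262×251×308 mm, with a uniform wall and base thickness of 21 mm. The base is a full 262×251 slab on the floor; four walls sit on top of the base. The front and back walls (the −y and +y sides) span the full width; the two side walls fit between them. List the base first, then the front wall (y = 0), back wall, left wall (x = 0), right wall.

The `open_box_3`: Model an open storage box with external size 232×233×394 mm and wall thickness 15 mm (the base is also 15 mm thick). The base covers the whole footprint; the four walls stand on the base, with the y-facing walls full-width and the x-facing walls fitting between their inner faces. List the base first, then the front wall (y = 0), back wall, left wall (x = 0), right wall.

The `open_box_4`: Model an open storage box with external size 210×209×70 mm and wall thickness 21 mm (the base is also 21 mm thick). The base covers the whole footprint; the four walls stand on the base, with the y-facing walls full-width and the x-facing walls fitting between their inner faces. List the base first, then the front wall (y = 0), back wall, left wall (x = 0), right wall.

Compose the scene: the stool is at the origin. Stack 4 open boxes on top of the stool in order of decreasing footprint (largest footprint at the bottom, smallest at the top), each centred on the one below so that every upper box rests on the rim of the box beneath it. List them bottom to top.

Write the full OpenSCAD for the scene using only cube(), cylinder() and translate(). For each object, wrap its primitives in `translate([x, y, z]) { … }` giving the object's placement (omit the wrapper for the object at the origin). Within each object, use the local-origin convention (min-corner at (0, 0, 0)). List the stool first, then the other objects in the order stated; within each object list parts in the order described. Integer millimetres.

translate([0, 0, 401]) cube([272, 357, 34]);
translate([17, 17, 0]) cylinder(h = 401, r = 17);
translate([255, 17, 0]) cylinder(h = 401, r = 17);
translate([17, 340, 0]) cylinder(h = 401, r = 17);
translate([255, 340, 0]) cylinder(h = 401, r = 17);
translate([3, 30, 435]) {
  cube([266, 297, 24]);
  translate([0, 0, 24]) cube([266, 24, 152]);
  translate([0, 273, 24]) cube([266, 24, 152]);
  translate([0, 24, 24]) cube([24, 249, 152]);
  translate([242, 24, 24]) cube([24, 249, 152]);
}
translate([5, 53, 611]) {
  cube([262, 251, 21]);
  translate([0, 0, 21]) cube([262, 21, 287]);
  translate([0, 230, 21]) cube([262, 21, 287]);
  translate([0, 21, 21]) cube([21, 209, 287]);
  translate([241, 21, 21]) cube([21, 209, 287]);
}
translate([20, 62, 919]) {
  cube([232, 233, 15]);
  translate([0, 0, 15]) cube([232, 15, 379]);
  translate([0, 218, 15]) cube([232, 15, 379]);
  translate([0, 15, 15]) cube([15, 203, 379]);
  translate([217, 15, 15]) cube([15, 203, 379]);
}
translate([31, 74, 1313]) {
  cube([210, 209, 21]);
  translate([0, 0, 21]) cube([210, 21, 49]);
  translate([0, 188, 21]) cube([210, 21, 49]);
  translate([0, 21, 21]) cube([21, 167, 49]);
  translate([189, 21, 21]) cube([21, 167, 49]);
}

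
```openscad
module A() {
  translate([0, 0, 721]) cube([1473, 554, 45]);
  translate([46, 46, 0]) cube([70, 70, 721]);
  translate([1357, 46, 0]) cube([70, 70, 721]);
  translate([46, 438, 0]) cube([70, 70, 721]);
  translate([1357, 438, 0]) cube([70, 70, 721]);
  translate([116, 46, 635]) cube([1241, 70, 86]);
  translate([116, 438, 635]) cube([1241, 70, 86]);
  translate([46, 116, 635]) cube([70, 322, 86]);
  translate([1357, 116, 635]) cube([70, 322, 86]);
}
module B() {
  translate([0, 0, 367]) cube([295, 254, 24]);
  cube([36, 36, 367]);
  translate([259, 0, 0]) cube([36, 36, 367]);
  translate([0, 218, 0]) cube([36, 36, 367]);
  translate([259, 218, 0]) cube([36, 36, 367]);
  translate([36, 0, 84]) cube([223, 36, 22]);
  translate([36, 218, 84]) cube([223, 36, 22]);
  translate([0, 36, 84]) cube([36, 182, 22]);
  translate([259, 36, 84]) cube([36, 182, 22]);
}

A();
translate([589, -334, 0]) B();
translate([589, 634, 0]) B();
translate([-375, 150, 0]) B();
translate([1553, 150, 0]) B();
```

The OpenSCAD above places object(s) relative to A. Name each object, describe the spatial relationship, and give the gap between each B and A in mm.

Each stool's nearest face is 80 mm from the table's bounding box.

A is a table. B is a stool. Four stools sit around the table at the −y, +y, −x, +x sides. The gap between each stool and the table is 80 mm.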